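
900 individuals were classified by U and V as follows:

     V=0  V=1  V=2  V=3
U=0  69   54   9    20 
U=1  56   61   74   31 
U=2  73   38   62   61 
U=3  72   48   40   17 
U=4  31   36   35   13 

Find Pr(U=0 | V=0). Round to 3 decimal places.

Total with V=0: 69 + 56 + 73 + 72 + 31 = 301.
P(U=0 | V=0) = 69/301 = 0.229.

0.229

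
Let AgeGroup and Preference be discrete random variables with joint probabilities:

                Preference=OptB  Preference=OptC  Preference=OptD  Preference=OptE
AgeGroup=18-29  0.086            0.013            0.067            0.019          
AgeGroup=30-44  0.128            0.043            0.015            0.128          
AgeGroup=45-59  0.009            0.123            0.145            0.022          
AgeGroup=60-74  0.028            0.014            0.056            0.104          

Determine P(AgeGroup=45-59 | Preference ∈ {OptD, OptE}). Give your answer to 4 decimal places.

P(Preference=OptD) = 0.067 + 0.015 + 0.145 + 0.056 = 0.283.
P(Preference=OptE) = 0.019 + 0.128 + 0.022 + 0.104 = 0.273.
P(Preference ∈ {OptD, OptE}) = 0.283 + 0.273 = 0.556; P(AgeGroup=45-59, Preference ∈ {OptD, OptE}) = 0.145 + 0.022 = 0.167.
P(AgeGroup=45-59 | Preference ∈ {OptD, OptE}) = 0.167/0.556 = 0.3004.

0.3004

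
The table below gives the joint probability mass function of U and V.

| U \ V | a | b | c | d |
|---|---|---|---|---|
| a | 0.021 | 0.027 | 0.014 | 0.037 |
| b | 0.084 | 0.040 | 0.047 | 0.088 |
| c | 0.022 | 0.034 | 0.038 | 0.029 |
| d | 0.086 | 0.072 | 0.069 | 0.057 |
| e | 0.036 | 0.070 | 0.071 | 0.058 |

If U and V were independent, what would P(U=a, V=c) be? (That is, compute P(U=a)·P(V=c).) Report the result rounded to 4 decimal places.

0.0237

P(U=a) = 0.021 + 0.027 + 0.014 + 0.037 = 0.099.
P(V=c) = 0.014 + 0.047 + 0.038 + 0.069 + 0.071 = 0.239.
Product: 0.099 × 0.239 = 0.0237.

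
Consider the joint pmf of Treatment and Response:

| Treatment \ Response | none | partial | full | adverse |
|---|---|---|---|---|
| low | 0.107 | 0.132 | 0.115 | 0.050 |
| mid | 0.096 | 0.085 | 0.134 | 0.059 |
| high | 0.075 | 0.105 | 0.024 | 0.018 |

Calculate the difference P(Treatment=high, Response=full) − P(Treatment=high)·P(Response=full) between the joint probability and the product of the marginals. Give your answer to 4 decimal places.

-0.0366

P(Treatment=high) = 0.075 + 0.105 + 0.024 + 0.018 = 0.222.
P(Response=full) = 0.115 + 0.134 + 0.024 = 0.273.
P(Treatment=high, Response=full) − P(Treatment=high)P(Response=full) = 0.024 − 0.222×0.273 = -0.0366.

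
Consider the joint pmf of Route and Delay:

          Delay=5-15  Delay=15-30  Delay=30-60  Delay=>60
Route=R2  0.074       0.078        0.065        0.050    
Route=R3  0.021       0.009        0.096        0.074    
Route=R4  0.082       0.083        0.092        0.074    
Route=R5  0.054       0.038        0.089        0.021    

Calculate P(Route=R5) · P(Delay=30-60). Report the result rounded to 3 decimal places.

0.069

P(Route=R5) = 0.054 + 0.038 + 0.089 + 0.021 = 0.202.
P(Delay=30-60) = 0.065 + 0.096 + 0.092 + 0.089 = 0.342.
Product: 0.202 × 0.342 = 0.069.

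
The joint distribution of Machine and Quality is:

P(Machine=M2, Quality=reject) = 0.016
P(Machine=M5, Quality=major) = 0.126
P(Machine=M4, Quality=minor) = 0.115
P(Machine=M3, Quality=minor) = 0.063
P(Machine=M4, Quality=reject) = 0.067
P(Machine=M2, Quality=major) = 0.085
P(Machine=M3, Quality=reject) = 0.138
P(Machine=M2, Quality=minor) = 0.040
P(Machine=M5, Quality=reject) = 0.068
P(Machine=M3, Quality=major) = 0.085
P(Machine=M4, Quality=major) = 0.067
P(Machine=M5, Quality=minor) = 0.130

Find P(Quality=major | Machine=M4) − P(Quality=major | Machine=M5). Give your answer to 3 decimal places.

-0.120

P(Machine=M4) = 0.115 + 0.067 + 0.067 = 0.249; P(Quality=major | Machine=M4) = 0.067/0.249 = 0.2691.
P(Machine=M5) = 0.130 + 0.126 + 0.068 = 0.324; P(Quality=major | Machine=M5) = 0.126/0.324 = 0.3889.
Difference = -0.120.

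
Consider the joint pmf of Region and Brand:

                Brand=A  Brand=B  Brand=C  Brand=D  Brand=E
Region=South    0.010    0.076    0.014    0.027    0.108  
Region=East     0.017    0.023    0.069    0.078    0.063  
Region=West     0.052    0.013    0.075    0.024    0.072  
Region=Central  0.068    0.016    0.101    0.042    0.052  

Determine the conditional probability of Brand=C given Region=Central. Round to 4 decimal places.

P(Region=Central) = 0.068 + 0.016 + 0.101 + 0.042 + 0.052 = 0.279.
P(Brand=C | Region=Central) = 0.101/0.279 = 0.3620.

0.3620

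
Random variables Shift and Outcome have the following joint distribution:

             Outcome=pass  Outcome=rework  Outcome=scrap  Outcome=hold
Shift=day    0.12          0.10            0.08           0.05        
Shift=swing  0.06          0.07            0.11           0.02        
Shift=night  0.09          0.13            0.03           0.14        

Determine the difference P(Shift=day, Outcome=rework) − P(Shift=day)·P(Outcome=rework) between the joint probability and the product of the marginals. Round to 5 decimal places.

P(Shift=day) = 0.12 + 0.10 + 0.08 + 0.05 = 0.35.
P(Outcome=rework) = 0.10 + 0.07 + 0.13 = 0.30.
P(Shift=day, Outcome=rework) − P(Shift=day)P(Outcome=rework) = 0.10 − 0.35×0.30 = -0.00500.

-0.00500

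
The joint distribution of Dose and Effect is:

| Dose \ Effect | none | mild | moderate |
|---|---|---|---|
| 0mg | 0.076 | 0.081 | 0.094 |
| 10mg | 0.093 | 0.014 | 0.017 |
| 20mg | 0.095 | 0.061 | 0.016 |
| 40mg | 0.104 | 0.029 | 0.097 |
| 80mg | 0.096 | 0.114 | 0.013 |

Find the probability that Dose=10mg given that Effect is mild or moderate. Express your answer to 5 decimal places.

0.05784

P(Effect=mild) = 0.081 + 0.014 + 0.061 + 0.029 + 0.114 = 0.299.
P(Effect=moderate) = 0.094 + 0.017 + 0.016 + 0.097 + 0.013 = 0.237.
P(Effect ∈ {mild, moderate}) = 0.299 + 0.237 = 0.536; P(Dose=10mg, Effect ∈ {mild, moderate}) = 0.014 + 0.017 = 0.031.
P(Dose=10mg | Effect ∈ {mild, moderate}) = 0.031/0.536 = 0.05784.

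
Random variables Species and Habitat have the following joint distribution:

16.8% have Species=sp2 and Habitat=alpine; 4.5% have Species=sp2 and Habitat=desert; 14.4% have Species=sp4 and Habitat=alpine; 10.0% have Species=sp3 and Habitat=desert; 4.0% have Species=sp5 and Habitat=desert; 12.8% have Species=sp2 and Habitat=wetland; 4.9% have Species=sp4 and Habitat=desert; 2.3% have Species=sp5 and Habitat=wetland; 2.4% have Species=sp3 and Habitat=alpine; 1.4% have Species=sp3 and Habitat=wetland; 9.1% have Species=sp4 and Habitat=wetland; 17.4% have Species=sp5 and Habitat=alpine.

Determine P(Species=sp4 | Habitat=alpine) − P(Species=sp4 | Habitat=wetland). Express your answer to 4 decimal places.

-0.0731

P(Habitat=alpine) = 0.168 + 0.024 + 0.144 + 0.174 = 0.510; P(Species=sp4 | Habitat=alpine) = 0.144/0.510 = 0.28235.
P(Habitat=wetland) = 0.128 + 0.014 + 0.091 + 0.023 = 0.256; P(Species=sp4 | Habitat=wetland) = 0.091/0.256 = 0.35547.
Difference = -0.0731.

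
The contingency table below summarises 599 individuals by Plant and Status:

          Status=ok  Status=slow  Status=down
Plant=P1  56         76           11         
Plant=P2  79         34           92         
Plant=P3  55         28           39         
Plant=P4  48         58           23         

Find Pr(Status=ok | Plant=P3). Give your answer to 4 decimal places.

0.4508

Total with Plant=P3: 55 + 28 + 39 = 122.
P(Status=ok | Plant=P3) = 55/122 = 0.4508.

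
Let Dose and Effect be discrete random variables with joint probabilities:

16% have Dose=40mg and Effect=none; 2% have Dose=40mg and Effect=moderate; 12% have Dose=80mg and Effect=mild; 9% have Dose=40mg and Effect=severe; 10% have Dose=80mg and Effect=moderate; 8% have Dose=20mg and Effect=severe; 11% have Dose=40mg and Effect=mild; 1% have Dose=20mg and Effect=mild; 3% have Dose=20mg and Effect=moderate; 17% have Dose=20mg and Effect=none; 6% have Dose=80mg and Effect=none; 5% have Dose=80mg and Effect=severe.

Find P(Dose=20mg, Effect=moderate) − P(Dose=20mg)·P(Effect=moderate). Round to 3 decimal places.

P(Dose=20mg) = 0.17 + 0.01 + 0.03 + 0.08 = 0.29.
P(Effect=moderate) = 0.03 + 0.02 + 0.10 = 0.15.
P(Dose=20mg, Effect=moderate) − P(Dose=20mg)P(Effect=moderate) = 0.03 − 0.29×0.15 = -0.014.

-0.014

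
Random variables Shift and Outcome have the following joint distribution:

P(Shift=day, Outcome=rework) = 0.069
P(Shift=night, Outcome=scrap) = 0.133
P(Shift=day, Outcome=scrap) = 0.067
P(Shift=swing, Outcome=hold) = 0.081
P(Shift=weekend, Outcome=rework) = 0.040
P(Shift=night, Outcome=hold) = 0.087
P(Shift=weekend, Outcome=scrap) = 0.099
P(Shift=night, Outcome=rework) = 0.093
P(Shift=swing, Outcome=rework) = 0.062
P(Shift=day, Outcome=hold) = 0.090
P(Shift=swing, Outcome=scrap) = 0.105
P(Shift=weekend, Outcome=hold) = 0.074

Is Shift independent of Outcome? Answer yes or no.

no

P(Shift=day) = 0.226 and P(Outcome=scrap) = 0.404, so their product is 0.09130, but P(Shift=day, Outcome=scrap) = 0.067. Since these differ, Shift and Outcome are not independent.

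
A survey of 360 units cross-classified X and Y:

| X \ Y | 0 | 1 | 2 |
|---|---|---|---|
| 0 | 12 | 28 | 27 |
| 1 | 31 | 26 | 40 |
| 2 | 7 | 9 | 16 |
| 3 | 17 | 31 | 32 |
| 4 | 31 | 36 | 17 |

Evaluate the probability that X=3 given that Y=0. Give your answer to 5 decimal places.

Total with Y=0: 12 + 31 + 7 + 17 + 31 = 98.
P(X=3 | Y=0) = 17/98 = 0.17347.

0.17347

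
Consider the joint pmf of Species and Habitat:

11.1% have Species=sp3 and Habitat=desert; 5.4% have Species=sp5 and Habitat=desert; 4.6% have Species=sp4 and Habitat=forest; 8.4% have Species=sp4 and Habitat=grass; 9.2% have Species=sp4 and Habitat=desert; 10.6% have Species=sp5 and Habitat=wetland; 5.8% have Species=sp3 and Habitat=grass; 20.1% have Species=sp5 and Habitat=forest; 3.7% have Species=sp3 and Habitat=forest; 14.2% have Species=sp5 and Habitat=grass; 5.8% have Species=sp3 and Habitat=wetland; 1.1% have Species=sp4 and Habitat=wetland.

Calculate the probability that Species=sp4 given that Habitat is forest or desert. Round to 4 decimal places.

0.2551

P(Habitat=forest) = 0.037 + 0.046 + 0.201 = 0.284.
P(Habitat=desert) = 0.111 + 0.092 + 0.054 = 0.257.
P(Habitat ∈ {forest, desert}) = 0.284 + 0.257 = 0.541; P(Species=sp4, Habitat ∈ {forest, desert}) = 0.046 + 0.092 = 0.138.
P(Species=sp4 | Habitat ∈ {forest, desert}) = 0.138/0.541 = 0.2551.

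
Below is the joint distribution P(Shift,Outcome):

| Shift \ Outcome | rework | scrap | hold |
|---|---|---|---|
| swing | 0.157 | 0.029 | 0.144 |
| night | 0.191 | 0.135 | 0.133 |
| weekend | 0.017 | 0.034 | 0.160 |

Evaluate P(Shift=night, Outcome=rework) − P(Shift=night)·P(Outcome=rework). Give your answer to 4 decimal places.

P(Shift=night) = 0.191 + 0.135 + 0.133 = 0.459.
P(Outcome=rework) = 0.157 + 0.191 + 0.017 = 0.365.
P(Shift=night, Outcome=rework) − P(Shift=night)P(Outcome=rework) = 0.191 − 0.459×0.365 = 0.0235.

0.0235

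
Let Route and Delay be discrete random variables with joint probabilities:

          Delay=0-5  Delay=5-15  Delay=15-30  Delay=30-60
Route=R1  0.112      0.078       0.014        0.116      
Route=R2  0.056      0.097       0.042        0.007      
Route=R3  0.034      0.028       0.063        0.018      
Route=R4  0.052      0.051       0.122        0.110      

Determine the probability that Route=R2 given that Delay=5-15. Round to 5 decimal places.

0.38189

P(Delay=5-15) = 0.078 + 0.097 + 0.028 + 0.051 = 0.254.
P(Route=R2 | Delay=5-15) = 0.097/0.254 = 0.38189.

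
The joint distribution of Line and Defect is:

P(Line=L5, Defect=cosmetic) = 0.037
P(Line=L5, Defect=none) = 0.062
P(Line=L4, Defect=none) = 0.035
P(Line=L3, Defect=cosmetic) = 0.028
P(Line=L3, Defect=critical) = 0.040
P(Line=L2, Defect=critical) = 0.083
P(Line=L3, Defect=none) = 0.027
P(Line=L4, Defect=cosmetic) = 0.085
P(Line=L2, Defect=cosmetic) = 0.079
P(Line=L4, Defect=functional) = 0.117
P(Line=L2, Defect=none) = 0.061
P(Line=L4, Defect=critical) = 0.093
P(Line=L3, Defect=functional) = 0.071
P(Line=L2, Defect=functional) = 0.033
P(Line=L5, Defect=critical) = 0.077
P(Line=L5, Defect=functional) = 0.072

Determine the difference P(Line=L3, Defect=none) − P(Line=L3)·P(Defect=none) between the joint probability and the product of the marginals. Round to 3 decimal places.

-0.004

P(Line=L3) = 0.027 + 0.028 + 0.071 + 0.040 = 0.166.
P(Defect=none) = 0.061 + 0.027 + 0.035 + 0.062 = 0.185.
P(Line=L3, Defect=none) − P(Line=L3)P(Defect=none) = 0.027 − 0.166×0.185 = -0.004.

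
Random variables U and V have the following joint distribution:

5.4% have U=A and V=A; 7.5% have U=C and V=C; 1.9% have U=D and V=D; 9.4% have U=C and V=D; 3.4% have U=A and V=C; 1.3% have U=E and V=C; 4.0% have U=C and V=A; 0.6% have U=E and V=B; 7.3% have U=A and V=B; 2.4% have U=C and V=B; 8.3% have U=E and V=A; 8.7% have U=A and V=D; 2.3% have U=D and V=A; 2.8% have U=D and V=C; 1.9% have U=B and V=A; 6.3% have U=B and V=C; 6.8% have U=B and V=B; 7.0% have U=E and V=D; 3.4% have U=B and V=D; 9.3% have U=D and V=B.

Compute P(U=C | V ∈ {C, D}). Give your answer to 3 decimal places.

0.327

P(V=C) = 0.034 + 0.063 + 0.075 + 0.028 + 0.013 = 0.213.
P(V=D) = 0.087 + 0.034 + 0.094 + 0.019 + 0.070 = 0.304.
P(V ∈ {C, D}) = 0.213 + 0.304 = 0.517; P(U=C, V ∈ {C, D}) = 0.075 + 0.094 = 0.169.
P(U=C | V ∈ {C, D}) = 0.169/0.517 = 0.327.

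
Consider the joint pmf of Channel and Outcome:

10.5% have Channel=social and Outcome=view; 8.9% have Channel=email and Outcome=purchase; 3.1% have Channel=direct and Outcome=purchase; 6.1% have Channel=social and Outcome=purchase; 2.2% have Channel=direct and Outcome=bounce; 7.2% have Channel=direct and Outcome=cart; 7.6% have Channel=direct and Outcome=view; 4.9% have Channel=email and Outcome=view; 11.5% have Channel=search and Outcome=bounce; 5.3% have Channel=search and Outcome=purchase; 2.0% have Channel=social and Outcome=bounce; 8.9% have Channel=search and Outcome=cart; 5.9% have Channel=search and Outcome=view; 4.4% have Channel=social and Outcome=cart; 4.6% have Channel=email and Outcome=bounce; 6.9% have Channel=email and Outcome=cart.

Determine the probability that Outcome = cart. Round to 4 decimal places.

0.2740

P(Outcome=cart) = 0.069 + 0.089 + 0.044 + 0.072 = 0.274.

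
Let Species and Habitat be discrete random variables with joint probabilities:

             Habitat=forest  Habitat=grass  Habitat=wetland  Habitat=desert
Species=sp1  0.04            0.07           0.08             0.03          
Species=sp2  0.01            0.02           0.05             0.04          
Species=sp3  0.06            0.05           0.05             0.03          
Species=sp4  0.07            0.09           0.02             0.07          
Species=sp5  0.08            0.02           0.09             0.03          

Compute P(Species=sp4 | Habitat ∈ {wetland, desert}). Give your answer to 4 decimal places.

0.1837

P(Habitat=wetland) = 0.08 + 0.05 + 0.05 + 0.02 + 0.09 = 0.29.
P(Habitat=desert) = 0.03 + 0.04 + 0.03 + 0.07 + 0.03 = 0.20.
P(Habitat ∈ {wetland, desert}) = 0.29 + 0.20 = 0.49; P(Species=sp4, Habitat ∈ {wetland, desert}) = 0.02 + 0.07 = 0.09.
P(Species=sp4 | Habitat ∈ {wetland, desert}) = 0.09/0.49 = 0.1837.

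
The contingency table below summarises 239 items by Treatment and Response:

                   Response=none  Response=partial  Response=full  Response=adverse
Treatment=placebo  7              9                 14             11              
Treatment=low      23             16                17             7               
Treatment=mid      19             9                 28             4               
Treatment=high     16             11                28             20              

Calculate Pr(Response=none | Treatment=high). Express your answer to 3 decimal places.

Total with Treatment=high: 16 + 11 + 28 + 20 = 75.
P(Response=none | Treatment=high) = 16/75 = 0.213.

0.213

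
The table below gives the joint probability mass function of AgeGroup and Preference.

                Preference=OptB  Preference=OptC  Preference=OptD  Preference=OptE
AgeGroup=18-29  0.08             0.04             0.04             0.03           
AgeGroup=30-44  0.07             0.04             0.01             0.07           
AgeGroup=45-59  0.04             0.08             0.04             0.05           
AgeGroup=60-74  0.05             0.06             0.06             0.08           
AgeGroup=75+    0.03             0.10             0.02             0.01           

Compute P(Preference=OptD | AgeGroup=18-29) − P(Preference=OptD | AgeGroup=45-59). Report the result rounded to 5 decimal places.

0.02005

P(AgeGroup=18-29) = 0.08 + 0.04 + 0.04 + 0.03 = 0.19; P(Preference=OptD | AgeGroup=18-29) = 0.04/0.19 = 0.210526.
P(AgeGroup=45-59) = 0.04 + 0.08 + 0.04 + 0.05 = 0.21; P(Preference=OptD | AgeGroup=45-59) = 0.04/0.21 = 0.190476.
Difference = 0.02005.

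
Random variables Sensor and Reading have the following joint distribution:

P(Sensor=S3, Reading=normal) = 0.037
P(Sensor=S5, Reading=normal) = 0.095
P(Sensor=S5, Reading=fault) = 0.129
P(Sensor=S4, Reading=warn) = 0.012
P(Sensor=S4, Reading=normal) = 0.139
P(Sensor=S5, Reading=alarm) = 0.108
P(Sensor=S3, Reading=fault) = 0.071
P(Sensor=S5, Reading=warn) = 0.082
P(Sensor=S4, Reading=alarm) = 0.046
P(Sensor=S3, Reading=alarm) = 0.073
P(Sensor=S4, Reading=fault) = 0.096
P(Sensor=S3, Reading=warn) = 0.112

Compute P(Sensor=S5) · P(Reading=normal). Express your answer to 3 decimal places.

P(Sensor=S5) = 0.095 + 0.082 + 0.108 + 0.129 = 0.414.
P(Reading=normal) = 0.037 + 0.139 + 0.095 = 0.271.
Product: 0.414 × 0.271 = 0.112.

0.112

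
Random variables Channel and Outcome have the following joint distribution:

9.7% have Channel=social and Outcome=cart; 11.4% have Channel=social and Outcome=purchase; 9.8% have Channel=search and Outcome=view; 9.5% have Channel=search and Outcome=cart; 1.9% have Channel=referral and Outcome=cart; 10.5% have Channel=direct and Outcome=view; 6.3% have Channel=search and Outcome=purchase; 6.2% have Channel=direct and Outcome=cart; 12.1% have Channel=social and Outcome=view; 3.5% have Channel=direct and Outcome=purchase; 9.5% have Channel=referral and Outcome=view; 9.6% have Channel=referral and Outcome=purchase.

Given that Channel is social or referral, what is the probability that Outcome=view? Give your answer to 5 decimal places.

0.39852

P(Channel=social) = 0.121 + 0.097 + 0.114 = 0.332.
P(Channel=referral) = 0.095 + 0.019 + 0.096 = 0.210.
P(Channel ∈ {social, referral}) = 0.332 + 0.210 = 0.542; P(Outcome=view, Channel ∈ {social, referral}) = 0.121 + 0.095 = 0.216.
P(Outcome=view | Channel ∈ {social, referral}) = 0.216/0.542 = 0.39852.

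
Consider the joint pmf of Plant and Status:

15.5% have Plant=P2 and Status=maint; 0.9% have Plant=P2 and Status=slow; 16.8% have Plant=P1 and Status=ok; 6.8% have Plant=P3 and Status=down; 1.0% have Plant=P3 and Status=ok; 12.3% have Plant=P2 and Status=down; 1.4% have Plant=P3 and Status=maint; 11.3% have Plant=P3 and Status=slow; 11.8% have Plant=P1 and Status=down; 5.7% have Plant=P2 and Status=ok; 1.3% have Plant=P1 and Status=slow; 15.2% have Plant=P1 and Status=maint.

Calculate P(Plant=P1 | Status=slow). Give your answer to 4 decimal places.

P(Status=slow) = 0.013 + 0.009 + 0.113 = 0.135.
P(Plant=P1 | Status=slow) = 0.013/0.135 = 0.0963.

0.0963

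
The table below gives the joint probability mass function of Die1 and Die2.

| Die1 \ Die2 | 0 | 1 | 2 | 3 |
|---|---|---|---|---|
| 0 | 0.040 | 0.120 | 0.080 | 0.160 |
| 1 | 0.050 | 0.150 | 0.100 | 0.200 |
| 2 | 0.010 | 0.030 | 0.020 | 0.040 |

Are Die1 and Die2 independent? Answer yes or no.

Every cell satisfies P(Die1,Die2) = P(Die1)·P(Die2). For instance P(Die1=2) = 0.100, P(Die2=2) = 0.200, and 0.100×0.200 = 0.020 matches the joint entry. So Die1 and Die2 are independent.

yes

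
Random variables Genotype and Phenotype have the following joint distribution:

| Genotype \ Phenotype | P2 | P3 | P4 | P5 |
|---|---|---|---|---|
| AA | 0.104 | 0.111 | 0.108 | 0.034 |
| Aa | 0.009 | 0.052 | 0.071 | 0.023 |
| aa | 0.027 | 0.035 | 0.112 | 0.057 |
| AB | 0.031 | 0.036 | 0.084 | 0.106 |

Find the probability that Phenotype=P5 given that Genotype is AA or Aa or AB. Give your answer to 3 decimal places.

P(Genotype=AA) = 0.104 + 0.111 + 0.108 + 0.034 = 0.357.
P(Genotype=Aa) = 0.009 + 0.052 + 0.071 + 0.023 = 0.155.
P(Genotype=AB) = 0.031 + 0.036 + 0.084 + 0.106 = 0.257.
P(Genotype ∈ {AA, Aa, AB}) = 0.357 + 0.155 + 0.257 = 0.769; P(Phenotype=P5, Genotype ∈ {AA, Aa, AB}) = 0.034 + 0.023 + 0.106 = 0.163.
P(Phenotype=P5 | Genotype ∈ {AA, Aa, AB}) = 0.163/0.769 = 0.212.

0.212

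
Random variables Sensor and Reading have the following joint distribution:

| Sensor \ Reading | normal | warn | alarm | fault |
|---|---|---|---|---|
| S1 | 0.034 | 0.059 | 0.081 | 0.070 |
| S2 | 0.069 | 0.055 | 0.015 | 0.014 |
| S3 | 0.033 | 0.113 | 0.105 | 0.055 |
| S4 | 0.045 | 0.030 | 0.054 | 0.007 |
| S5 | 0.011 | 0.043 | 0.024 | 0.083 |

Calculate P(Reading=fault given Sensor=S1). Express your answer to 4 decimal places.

P(Sensor=S1) = 0.034 + 0.059 + 0.081 + 0.070 = 0.244.
P(Reading=fault | Sensor=S1) = 0.070/0.244 = 0.2869.

0.2869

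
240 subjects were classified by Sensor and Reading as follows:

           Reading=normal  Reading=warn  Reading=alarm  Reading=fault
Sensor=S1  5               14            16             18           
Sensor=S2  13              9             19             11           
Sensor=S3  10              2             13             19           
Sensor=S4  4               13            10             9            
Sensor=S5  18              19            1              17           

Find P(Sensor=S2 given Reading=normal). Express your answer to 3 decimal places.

0.260

Total with Reading=normal: 5 + 13 + 10 + 4 + 18 = 50.
P(Sensor=S2 | Reading=normal) = 13/50 = 0.260.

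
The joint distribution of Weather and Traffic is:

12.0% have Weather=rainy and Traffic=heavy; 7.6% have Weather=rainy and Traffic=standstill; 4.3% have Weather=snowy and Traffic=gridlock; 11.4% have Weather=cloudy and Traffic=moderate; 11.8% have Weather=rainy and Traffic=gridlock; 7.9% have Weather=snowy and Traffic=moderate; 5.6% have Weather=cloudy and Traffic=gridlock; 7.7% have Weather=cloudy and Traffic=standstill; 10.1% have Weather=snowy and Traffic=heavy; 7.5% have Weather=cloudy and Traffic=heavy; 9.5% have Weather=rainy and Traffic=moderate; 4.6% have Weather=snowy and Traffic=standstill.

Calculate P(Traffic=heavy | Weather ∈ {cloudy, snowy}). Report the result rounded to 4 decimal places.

P(Weather=cloudy) = 0.114 + 0.075 + 0.056 + 0.077 = 0.322.
P(Weather=snowy) = 0.079 + 0.101 + 0.043 + 0.046 = 0.269.
P(Weather ∈ {cloudy, snowy}) = 0.322 + 0.269 = 0.591; P(Traffic=heavy, Weather ∈ {cloudy, snowy}) = 0.075 + 0.101 = 0.176.
P(Traffic=heavy | Weather ∈ {cloudy, snowy}) = 0.176/0.591 = 0.2978.

0.2978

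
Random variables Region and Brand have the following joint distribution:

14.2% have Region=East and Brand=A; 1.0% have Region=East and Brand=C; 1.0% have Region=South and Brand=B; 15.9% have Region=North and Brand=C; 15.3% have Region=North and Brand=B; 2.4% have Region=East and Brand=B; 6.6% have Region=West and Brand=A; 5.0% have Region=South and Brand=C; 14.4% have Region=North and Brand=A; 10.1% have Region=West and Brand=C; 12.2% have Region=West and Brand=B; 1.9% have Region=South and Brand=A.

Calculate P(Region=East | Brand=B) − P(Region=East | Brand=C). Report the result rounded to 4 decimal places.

0.0464

P(Brand=B) = 0.153 + 0.010 + 0.024 + 0.122 = 0.309; P(Region=East | Brand=B) = 0.024/0.309 = 0.07767.
P(Brand=C) = 0.159 + 0.050 + 0.010 + 0.101 = 0.320; P(Region=East | Brand=C) = 0.010/0.320 = 0.03125.
Difference = 0.0464.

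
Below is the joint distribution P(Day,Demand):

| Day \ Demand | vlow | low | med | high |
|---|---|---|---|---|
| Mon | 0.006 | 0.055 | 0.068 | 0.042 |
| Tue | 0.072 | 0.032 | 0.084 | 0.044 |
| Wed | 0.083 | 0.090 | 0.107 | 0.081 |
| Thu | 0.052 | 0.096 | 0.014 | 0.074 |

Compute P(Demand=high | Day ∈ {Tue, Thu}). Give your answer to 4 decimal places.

P(Day=Tue) = 0.072 + 0.032 + 0.084 + 0.044 = 0.232.
P(Day=Thu) = 0.052 + 0.096 + 0.014 + 0.074 = 0.236.
P(Day ∈ {Tue, Thu}) = 0.232 + 0.236 = 0.468; P(Demand=high, Day ∈ {Tue, Thu}) = 0.044 + 0.074 = 0.118.
P(Demand=high | Day ∈ {Tue, Thu}) = 0.118/0.468 = 0.2521.

0.2521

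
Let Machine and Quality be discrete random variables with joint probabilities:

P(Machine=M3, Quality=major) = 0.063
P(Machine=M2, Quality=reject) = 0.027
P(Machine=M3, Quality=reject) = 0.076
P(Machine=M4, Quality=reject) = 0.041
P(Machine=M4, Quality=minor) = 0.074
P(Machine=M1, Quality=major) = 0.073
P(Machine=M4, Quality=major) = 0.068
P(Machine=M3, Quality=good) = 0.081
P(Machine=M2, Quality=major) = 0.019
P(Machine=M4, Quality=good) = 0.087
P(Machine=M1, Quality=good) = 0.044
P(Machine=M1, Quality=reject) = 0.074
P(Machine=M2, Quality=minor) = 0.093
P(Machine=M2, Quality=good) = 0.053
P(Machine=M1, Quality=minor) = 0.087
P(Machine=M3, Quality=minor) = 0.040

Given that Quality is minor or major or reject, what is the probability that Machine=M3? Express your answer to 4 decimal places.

P(Quality=minor) = 0.087 + 0.093 + 0.040 + 0.074 = 0.294.
P(Quality=major) = 0.073 + 0.019 + 0.063 + 0.068 = 0.223.
P(Quality=reject) = 0.074 + 0.027 + 0.076 + 0.041 = 0.218.
P(Quality ∈ {minor, major, reject}) = 0.294 + 0.223 + 0.218 = 0.735; P(Machine=M3, Quality ∈ {minor, major, reject}) = 0.040 + 0.063 + 0.076 = 0.179.
P(Machine=M3 | Quality ∈ {minor, major, reject}) = 0.179/0.735 = 0.2435.

0.2435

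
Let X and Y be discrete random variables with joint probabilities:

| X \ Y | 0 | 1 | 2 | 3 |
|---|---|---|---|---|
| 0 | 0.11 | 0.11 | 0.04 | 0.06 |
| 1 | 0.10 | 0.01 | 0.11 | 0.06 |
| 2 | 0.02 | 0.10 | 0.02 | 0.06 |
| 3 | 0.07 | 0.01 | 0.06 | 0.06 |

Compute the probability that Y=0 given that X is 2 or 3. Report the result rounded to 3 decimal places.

P(X=2) = 0.02 + 0.10 + 0.02 + 0.06 = 0.20.
P(X=3) = 0.07 + 0.01 + 0.06 + 0.06 = 0.20.
P(X ∈ {2, 3}) = 0.20 + 0.20 = 0.40; P(Y=0, X ∈ {2, 3}) = 0.02 + 0.07 = 0.09.
P(Y=0 | X ∈ {2, 3}) = 0.09/0.40 = 0.225.

0.225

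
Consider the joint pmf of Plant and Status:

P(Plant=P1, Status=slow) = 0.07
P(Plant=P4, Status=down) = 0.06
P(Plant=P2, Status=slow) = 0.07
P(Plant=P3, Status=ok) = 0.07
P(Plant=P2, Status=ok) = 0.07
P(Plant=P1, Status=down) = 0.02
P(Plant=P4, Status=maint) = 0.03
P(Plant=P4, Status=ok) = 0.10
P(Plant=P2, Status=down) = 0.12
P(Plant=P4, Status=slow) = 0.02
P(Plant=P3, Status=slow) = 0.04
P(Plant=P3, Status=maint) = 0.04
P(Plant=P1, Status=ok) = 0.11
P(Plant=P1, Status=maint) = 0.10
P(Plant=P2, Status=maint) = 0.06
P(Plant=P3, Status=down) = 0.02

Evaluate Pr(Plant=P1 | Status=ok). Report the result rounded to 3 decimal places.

0.314

P(Status=ok) = 0.11 + 0.07 + 0.07 + 0.10 = 0.35.
P(Plant=P1 | Status=ok) = 0.11/0.35 = 0.314.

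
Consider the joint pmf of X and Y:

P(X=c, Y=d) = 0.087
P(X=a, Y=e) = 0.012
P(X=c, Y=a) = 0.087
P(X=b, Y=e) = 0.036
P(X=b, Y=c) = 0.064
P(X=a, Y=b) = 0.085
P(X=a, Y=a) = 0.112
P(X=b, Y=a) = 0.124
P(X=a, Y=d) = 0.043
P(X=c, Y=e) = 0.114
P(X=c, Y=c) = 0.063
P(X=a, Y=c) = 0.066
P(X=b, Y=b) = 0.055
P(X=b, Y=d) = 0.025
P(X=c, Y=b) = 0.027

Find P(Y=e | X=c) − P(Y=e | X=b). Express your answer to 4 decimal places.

0.1832

P(X=c) = 0.087 + 0.027 + 0.063 + 0.087 + 0.114 = 0.378; P(Y=e | X=c) = 0.114/0.378 = 0.30159.
P(X=b) = 0.124 + 0.055 + 0.064 + 0.025 + 0.036 = 0.304; P(Y=e | X=b) = 0.036/0.304 = 0.11842.
Difference = 0.1832.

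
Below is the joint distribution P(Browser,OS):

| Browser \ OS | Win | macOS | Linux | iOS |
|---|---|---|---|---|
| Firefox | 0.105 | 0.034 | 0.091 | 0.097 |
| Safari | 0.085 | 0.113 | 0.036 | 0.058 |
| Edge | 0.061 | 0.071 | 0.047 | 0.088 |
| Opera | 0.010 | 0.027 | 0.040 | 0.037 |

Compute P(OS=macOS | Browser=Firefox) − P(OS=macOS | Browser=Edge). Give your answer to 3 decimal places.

-0.162

P(Browser=Firefox) = 0.105 + 0.034 + 0.091 + 0.097 = 0.327; P(OS=macOS | Browser=Firefox) = 0.034/0.327 = 0.1040.
P(Browser=Edge) = 0.061 + 0.071 + 0.047 + 0.088 = 0.267; P(OS=macOS | Browser=Edge) = 0.071/0.267 = 0.2659.
Difference = -0.162.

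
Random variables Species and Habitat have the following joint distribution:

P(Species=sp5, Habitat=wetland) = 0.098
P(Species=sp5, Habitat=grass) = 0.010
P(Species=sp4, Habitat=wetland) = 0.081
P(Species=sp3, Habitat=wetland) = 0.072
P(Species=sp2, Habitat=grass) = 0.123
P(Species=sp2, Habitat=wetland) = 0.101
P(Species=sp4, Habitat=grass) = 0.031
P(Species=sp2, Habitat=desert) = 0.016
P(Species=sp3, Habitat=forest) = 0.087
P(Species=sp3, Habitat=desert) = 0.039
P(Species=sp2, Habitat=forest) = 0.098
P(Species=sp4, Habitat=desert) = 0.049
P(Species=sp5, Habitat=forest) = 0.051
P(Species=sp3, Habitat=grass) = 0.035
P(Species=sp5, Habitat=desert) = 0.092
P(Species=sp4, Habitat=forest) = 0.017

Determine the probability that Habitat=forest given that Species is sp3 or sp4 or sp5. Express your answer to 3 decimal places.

P(Species=sp3) = 0.087 + 0.035 + 0.072 + 0.039 = 0.233.
P(Species=sp4) = 0.017 + 0.031 + 0.081 + 0.049 = 0.178.
P(Species=sp5) = 0.051 + 0.010 + 0.098 + 0.092 = 0.251.
P(Species ∈ {sp3, sp4, sp5}) = 0.233 + 0.178 + 0.251 = 0.662; P(Habitat=forest, Species ∈ {sp3, sp4, sp5}) = 0.087 + 0.017 + 0.051 = 0.155.
P(Habitat=forest | Species ∈ {sp3, sp4, sp5}) = 0.155/0.662 = 0.234.

0.234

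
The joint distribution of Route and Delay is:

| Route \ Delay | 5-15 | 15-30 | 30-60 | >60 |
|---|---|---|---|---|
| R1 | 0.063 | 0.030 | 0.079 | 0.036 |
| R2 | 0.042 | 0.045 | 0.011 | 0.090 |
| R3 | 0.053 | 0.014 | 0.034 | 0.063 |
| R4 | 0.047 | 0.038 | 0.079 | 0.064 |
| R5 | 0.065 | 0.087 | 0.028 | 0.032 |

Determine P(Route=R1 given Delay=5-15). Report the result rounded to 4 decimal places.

P(Delay=5-15) = 0.063 + 0.042 + 0.053 + 0.047 + 0.065 = 0.270.
P(Route=R1 | Delay=5-15) = 0.063/0.270 = 0.2333.

0.2333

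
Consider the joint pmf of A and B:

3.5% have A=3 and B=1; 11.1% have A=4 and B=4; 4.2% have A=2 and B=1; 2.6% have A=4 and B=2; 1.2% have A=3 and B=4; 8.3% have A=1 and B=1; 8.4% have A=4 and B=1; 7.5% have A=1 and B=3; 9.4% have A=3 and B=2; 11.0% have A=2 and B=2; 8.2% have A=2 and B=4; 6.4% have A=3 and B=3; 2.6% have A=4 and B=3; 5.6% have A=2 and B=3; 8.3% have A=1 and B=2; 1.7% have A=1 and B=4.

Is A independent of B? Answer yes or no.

P(A=4) = 0.247 and P(B=4) = 0.222, so their product is 0.05483, but P(A=4, B=4) = 0.111. Since these differ, A and B are not independent.

no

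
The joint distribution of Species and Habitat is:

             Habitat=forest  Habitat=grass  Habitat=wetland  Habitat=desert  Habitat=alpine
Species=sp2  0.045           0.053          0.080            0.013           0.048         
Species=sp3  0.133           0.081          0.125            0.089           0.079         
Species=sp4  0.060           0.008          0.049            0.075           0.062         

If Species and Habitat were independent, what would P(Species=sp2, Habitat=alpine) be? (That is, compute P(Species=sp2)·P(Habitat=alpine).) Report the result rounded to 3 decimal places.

P(Species=sp2) = 0.045 + 0.053 + 0.080 + 0.013 + 0.048 = 0.239.
P(Habitat=alpine) = 0.048 + 0.079 + 0.062 = 0.189.
Product: 0.239 × 0.189 = 0.045.

0.045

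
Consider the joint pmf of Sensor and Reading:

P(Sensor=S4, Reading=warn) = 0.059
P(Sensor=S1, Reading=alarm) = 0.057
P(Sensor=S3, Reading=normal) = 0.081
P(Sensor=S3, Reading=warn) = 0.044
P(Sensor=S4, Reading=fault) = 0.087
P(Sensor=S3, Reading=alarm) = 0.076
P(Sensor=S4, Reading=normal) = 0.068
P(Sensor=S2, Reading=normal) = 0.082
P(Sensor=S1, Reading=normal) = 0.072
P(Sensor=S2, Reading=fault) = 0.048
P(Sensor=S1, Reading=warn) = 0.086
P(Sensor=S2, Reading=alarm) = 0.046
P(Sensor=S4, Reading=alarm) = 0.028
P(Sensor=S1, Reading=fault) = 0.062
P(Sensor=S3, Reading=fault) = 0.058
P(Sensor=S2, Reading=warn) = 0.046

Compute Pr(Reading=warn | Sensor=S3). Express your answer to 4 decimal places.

P(Sensor=S3) = 0.081 + 0.044 + 0.076 + 0.058 = 0.259.
P(Reading=warn | Sensor=S3) = 0.044/0.259 = 0.1699.

0.1699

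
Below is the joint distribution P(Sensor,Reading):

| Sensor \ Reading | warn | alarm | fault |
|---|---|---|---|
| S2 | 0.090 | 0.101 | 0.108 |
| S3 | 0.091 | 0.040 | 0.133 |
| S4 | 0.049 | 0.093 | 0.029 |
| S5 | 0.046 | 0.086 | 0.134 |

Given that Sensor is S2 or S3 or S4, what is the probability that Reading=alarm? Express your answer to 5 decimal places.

P(Sensor=S2) = 0.090 + 0.101 + 0.108 = 0.299.
P(Sensor=S3) = 0.091 + 0.040 + 0.133 = 0.264.
P(Sensor=S4) = 0.049 + 0.093 + 0.029 = 0.171.
P(Sensor ∈ {S2, S3, S4}) = 0.299 + 0.264 + 0.171 = 0.734; P(Reading=alarm, Sensor ∈ {S2, S3, S4}) = 0.101 + 0.040 + 0.093 = 0.234.
P(Reading=alarm | Sensor ∈ {S2, S3, S4}) = 0.234/0.734 = 0.31880.

0.31880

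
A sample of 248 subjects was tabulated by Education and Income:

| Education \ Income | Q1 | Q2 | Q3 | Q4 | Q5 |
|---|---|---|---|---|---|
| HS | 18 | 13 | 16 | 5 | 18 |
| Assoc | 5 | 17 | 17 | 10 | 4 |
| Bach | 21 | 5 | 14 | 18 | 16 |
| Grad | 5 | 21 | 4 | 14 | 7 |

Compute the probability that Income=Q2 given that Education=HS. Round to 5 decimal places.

Total with Education=HS: 18 + 13 + 16 + 5 + 18 = 70.
P(Income=Q2 | Education=HS) = 13/70 = 0.18571.

0.18571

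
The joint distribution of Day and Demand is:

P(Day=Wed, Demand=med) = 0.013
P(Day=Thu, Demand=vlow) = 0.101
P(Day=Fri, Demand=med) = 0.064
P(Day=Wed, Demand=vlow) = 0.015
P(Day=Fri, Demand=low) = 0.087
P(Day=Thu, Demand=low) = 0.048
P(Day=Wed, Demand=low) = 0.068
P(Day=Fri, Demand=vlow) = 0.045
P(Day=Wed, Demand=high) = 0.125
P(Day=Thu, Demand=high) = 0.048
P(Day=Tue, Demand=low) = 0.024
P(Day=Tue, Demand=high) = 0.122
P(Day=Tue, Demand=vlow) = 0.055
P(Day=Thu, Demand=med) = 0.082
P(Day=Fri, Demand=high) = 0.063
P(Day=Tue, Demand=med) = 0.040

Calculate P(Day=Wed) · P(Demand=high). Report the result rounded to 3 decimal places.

0.079

P(Day=Wed) = 0.015 + 0.068 + 0.013 + 0.125 = 0.221.
P(Demand=high) = 0.122 + 0.125 + 0.048 + 0.063 = 0.358.
Product: 0.221 × 0.358 = 0.079.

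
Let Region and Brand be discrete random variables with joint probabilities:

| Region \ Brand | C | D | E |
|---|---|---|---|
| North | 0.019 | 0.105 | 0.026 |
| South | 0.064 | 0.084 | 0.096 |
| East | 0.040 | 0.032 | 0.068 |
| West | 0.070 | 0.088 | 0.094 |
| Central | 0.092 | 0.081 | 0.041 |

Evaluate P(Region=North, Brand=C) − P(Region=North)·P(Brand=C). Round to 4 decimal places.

P(Region=North) = 0.019 + 0.105 + 0.026 = 0.150.
P(Brand=C) = 0.019 + 0.064 + 0.040 + 0.070 + 0.092 = 0.285.
P(Region=North, Brand=C) − P(Region=North)P(Brand=C) = 0.019 − 0.150×0.285 = -0.0238.

-0.0238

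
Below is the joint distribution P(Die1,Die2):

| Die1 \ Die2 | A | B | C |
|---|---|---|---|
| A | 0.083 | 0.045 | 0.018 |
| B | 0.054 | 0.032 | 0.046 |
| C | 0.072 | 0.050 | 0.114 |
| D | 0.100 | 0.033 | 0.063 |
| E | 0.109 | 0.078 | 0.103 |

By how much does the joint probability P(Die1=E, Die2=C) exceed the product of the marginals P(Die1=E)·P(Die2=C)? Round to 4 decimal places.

0.0032

P(Die1=E) = 0.109 + 0.078 + 0.103 = 0.290.
P(Die2=C) = 0.018 + 0.046 + 0.114 + 0.063 + 0.103 = 0.344.
P(Die1=E, Die2=C) − P(Die1=E)P(Die2=C) = 0.103 − 0.290×0.344 = 0.0032.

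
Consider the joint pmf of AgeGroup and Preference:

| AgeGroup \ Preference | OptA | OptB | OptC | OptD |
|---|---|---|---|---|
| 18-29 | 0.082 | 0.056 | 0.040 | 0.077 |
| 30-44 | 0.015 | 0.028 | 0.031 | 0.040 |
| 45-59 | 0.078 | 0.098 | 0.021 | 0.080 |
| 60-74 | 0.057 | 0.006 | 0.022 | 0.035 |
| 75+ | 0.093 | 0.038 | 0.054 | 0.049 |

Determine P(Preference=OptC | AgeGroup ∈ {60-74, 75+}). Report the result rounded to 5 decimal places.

0.21469

P(AgeGroup=60-74) = 0.057 + 0.006 + 0.022 + 0.035 = 0.120.
P(AgeGroup=75+) = 0.093 + 0.038 + 0.054 + 0.049 = 0.234.
P(AgeGroup ∈ {60-74, 75+}) = 0.120 + 0.234 = 0.354; P(Preference=OptC, AgeGroup ∈ {60-74, 75+}) = 0.022 + 0.054 = 0.076.
P(Preference=OptC | AgeGroup ∈ {60-74, 75+}) = 0.076/0.354 = 0.21469.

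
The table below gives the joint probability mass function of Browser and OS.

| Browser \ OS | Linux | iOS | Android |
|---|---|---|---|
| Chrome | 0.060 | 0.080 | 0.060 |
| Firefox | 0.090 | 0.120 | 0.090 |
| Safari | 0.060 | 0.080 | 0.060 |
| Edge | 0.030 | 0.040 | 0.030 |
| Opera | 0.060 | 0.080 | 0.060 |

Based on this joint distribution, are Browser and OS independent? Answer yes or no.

yes

Every cell satisfies P(Browser,OS) = P(Browser)·P(OS). For instance P(Browser=Edge) = 0.100, P(OS=Linux) = 0.300, and 0.100×0.300 = 0.030 matches the joint entry. So Browser and OS are independent.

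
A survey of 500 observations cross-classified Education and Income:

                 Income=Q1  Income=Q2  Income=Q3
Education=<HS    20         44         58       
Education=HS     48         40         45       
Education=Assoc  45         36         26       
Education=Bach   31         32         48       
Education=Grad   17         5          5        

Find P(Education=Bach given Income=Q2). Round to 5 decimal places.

Total with Income=Q2: 44 + 40 + 36 + 32 + 5 = 157.
P(Education=Bach | Income=Q2) = 32/157 = 0.20382.

0.20382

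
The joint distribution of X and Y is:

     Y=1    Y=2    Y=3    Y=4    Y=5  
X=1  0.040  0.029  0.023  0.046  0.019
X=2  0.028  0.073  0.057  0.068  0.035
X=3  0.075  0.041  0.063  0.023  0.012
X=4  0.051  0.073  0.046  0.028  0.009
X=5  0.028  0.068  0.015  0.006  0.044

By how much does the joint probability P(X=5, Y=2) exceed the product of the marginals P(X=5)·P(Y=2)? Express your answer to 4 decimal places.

P(X=5) = 0.028 + 0.068 + 0.015 + 0.006 + 0.044 = 0.161.
P(Y=2) = 0.029 + 0.073 + 0.041 + 0.073 + 0.068 = 0.284.
P(X=5, Y=2) − P(X=5)P(Y=2) = 0.068 − 0.161×0.284 = 0.0223.

0.0223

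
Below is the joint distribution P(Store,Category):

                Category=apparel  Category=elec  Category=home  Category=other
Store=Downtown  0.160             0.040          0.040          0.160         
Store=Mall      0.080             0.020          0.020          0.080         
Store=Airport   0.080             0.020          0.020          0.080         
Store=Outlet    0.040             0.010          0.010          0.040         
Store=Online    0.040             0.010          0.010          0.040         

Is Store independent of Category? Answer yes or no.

yes

Every cell satisfies P(Store,Category) = P(Store)·P(Category). For instance P(Store=Airport) = 0.200, P(Category=home) = 0.100, and 0.200×0.100 = 0.020 matches the joint entry. So Store and Category are independent.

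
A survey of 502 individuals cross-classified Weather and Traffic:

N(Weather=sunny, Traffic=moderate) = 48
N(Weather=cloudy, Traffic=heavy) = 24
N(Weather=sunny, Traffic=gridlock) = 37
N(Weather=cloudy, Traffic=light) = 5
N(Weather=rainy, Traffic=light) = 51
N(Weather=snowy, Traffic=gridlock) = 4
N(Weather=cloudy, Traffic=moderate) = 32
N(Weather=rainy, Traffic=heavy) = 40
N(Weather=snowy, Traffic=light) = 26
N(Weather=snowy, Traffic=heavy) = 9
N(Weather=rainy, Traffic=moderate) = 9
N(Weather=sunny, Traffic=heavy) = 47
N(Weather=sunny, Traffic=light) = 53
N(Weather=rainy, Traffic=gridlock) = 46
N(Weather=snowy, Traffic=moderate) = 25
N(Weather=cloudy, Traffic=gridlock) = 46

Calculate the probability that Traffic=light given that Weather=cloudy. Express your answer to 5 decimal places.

Total with Weather=cloudy: 5 + 32 + 24 + 46 = 107.
P(Traffic=light | Weather=cloudy) = 5/107 = 0.04673.

0.04673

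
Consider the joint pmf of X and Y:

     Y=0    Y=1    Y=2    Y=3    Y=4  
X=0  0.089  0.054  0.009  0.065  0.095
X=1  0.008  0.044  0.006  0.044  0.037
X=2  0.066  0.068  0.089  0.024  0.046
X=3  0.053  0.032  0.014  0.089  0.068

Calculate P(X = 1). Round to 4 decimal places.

P(X=1) = 0.008 + 0.044 + 0.006 + 0.044 + 0.037 = 0.139.

0.1390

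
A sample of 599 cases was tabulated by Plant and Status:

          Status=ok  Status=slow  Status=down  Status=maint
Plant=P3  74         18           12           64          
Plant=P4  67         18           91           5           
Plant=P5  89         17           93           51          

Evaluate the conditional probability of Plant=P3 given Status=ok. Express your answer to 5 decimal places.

0.32174

Total with Status=ok: 74 + 67 + 89 = 230.
P(Plant=P3 | Status=ok) = 74/230 = 0.32174.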